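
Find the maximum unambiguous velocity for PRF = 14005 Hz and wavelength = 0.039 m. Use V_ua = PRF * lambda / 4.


V_ua = 14005 * 0.039 / 4 = 136.5 m/s

136.5 m/s


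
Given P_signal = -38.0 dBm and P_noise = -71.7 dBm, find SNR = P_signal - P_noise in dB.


SNR = -38.0 - (-71.7) = 33.7 dB

33.7 dB


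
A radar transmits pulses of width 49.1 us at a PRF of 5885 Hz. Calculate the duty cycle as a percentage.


DC = 49.1e-6 * 5885 * 100 = 28.9%

28.9%


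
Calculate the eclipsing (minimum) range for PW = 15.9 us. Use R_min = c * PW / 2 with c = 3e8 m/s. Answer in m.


R_min = 3e8 * 15.9e-6 / 2 = 2385.0 m

2385.0 m


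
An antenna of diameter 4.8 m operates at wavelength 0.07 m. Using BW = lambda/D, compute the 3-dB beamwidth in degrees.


BW_rad = 0.07 / 4.8 = 0.014583
BW_deg = 0.84 degrees

0.84 degrees


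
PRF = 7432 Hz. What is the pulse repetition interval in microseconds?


PRI = 1/7432 = 0.0001345533 s = 134.6 us

134.6 us


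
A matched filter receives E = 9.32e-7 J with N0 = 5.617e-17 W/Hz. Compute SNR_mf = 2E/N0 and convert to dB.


SNR_lin = 2 * 9.32e-7 / 5.617e-17 = 3.318e10
SNR_dB = 10*log10(3.318e10) = 105.2 dB

105.2 dB


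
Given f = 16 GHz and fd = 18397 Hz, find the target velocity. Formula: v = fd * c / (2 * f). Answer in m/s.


v = 18397 * 3e8 / (2 * 16000000000.0) = 172.5 m/s

172.5 m/s


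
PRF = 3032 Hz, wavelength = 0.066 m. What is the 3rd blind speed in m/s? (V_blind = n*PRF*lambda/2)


V_blind = 3 * 3032 * 0.066 / 2 = 300.2 m/s

300.2 m/s


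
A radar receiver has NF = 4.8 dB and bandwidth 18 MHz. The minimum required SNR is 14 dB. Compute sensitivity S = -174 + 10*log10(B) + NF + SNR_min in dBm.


10*log10(18000000.0) = 72.55
S = -174 + 72.55 + 4.8 + 14 = -82.6 dBm

-82.6 dBm


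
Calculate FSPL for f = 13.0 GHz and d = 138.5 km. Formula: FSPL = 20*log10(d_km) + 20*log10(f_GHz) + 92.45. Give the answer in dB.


20*log10(138.5) = 42.83
20*log10(13.0) = 22.28
FSPL = 157.6 dB

157.6 dB


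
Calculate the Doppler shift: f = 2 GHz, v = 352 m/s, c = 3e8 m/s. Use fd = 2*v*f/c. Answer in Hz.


fd = 2 * 352 * 2000000000.0 / 3e8 = 4693.3 Hz

4693.3 Hz


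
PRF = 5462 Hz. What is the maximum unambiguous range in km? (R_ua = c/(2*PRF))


R_ua = 3e8 / (2 * 5462) = 27462.5 m = 27.5 km

27.5 km


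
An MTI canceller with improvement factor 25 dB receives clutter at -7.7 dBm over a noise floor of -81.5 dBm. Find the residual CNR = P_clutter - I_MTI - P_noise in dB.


CNR = -7.7 - 25 - (-81.5) = 48.8 dB

48.8 dB


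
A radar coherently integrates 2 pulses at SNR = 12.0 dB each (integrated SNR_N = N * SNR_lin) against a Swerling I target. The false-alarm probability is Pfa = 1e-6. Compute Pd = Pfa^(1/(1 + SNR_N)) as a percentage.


SNR_lin = 10^(12.0/10) = 15.84893
SNR_N = 2 * 15.84893 = 31.69786
1/(1 + SNR_N) = 1/32.69786 = 0.030583
Pd = (1e-6)^0.030583 = 0.65539
Pd = 65.5%

65.5%


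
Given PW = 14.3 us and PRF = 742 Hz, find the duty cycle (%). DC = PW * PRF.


DC = 14.3e-6 * 742 * 100 = 1.06%

1.06%


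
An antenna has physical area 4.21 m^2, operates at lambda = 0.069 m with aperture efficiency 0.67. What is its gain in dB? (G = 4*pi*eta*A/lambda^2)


G_linear = 4*pi*0.67*4.21/0.069^2 = 7445.07
G_dB = 10*log10(7445.07) = 38.7 dB

38.7 dB


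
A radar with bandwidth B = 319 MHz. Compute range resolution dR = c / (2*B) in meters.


dR = 3e8 / (2 * 319000000.0) = 0.47 m

0.47 m


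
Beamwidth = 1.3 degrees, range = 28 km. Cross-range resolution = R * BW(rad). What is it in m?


BW_rad = 0.02268928
CR = 28000 * 0.02268928 = 635.3 m

635.3 m


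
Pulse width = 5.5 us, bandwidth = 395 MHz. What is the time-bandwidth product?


TBP = 5.5 * 395 = 2172.5

2172.5


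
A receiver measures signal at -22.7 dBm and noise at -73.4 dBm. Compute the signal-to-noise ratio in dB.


SNR = -22.7 - (-73.4) = 50.7 dB

50.7 dB


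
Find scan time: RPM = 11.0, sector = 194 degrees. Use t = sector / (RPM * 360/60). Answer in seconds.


t = 194 / (11.0 * 360) * 60 = 2.94 s

2.94 s


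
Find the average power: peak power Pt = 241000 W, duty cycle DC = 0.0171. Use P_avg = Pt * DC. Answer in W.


P_avg = 241000 * 0.0171 = 4121.1 W

4121.1 W


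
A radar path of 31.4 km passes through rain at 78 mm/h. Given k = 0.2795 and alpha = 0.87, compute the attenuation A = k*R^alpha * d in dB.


gamma = 0.2795 * 78^0.87 = 12.373829 dB/km
A = 12.373829 * 31.4 = 388.54 dB

388.54 dB


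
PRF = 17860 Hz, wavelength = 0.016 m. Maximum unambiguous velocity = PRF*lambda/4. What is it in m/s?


V_ua = 17860 * 0.016 / 4 = 71.4 m/s

71.4 m/s


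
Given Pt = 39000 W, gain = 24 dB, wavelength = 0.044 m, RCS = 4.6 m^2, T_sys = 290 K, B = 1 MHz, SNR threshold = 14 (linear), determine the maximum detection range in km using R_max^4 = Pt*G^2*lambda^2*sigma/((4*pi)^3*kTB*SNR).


G_lin = 10^(24/10) = 251.188643
R^4 = 39000 * 251.188643^2 * 0.044^2 * 4.6 / ((4*pi)^3 * 1.38e-23 * 290 * 1000000.0 * 14)
R^4 = 1.97103e17 m^4
R_max = (1.97103e17)^(1/4) = 21070.4 m = 21.1 km

21.1 km


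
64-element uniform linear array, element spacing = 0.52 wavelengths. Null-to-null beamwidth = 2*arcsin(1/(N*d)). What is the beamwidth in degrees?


1/(N*d) = 1/(64*0.52) = 0.030048
BW = 2*arcsin(0.030048) = 3.4 degrees

3.4 degrees


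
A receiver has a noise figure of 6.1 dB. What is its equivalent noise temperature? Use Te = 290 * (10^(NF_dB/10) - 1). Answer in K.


NF_lin = 10^(6.1/10) = 4.073803
Te = 290 * (4.073803 - 1) = 891.4 K

891.4 K


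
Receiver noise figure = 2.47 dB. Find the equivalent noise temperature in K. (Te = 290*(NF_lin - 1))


NF_lin = 10^(2.47/10) = 1.766038
Te = 290 * (1.766038 - 1) = 222.2 K

222.2 K


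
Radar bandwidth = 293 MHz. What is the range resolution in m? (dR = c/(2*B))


dR = 3e8 / (2 * 293000000.0) = 0.51 m

0.51 m


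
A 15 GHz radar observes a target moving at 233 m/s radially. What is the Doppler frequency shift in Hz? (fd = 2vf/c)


fd = 2 * 233 * 15000000000.0 / 3e8 = 23300.0 Hz

23300.0 Hz


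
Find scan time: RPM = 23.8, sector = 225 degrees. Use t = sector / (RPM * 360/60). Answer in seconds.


t = 225 / (23.8 * 360) * 60 = 1.58 s

1.58 s


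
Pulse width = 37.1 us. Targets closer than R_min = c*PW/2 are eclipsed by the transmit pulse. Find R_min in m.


R_min = 3e8 * 37.1e-6 / 2 = 5565.0 m

5565.0 m


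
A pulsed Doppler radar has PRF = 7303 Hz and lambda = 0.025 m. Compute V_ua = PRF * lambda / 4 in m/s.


V_ua = 7303 * 0.025 / 4 = 45.6 m/s

45.6 m/s


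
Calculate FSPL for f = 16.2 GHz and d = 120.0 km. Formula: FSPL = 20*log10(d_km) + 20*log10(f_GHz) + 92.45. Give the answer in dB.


20*log10(120.0) = 41.58
20*log10(16.2) = 24.19
FSPL = 158.2 dB

158.2 dB


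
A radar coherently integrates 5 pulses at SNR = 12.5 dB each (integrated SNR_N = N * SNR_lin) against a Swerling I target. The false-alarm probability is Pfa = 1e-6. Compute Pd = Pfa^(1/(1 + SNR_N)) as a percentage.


SNR_lin = 10^(12.5/10) = 17.78279
SNR_N = 5 * 17.78279 = 88.91395
1/(1 + SNR_N) = 1/89.91395 = 0.0111217
Pd = (1e-6)^0.0111217 = 0.85757
Pd = 85.8%

85.8%


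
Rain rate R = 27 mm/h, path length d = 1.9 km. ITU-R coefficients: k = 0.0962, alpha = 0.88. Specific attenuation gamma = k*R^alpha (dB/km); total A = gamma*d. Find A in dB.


gamma = 0.0962 * 27^0.88 = 1.748941 dB/km
A = 1.748941 * 1.9 = 3.32 dB

3.32 dB


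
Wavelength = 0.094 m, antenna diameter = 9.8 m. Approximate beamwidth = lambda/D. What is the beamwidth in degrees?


BW_rad = 0.094 / 9.8 = 0.009592
BW_deg = 0.55 degrees

0.55 degrees


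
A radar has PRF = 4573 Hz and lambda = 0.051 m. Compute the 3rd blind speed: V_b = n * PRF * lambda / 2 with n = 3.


V_blind = 3 * 4573 * 0.051 / 2 = 349.8 m/s

349.8 m/s


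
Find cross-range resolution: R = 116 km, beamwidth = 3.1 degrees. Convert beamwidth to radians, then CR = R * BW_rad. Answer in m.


BW_rad = 0.054105207
CR = 116000 * 0.054105207 = 6276.2 m

6276.2 m


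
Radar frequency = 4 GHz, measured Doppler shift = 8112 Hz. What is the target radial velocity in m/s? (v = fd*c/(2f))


v = 8112 * 3e8 / (2 * 4000000000.0) = 304.2 m/s

304.2 m/s


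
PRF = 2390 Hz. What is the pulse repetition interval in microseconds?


PRI = 1/2390 = 0.00041841 s = 418.4 us

418.4 us


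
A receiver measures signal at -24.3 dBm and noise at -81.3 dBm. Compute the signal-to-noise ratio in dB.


SNR = -24.3 - (-81.3) = 57.0 dB

57.0 dB


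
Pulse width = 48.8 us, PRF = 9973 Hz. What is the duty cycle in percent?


DC = 48.8e-6 * 9973 * 100 = 48.67%

48.67%


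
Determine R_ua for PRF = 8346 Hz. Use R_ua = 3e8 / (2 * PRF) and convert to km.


R_ua = 3e8 / (2 * 8346) = 17972.7 m = 18.0 km

18.0 km


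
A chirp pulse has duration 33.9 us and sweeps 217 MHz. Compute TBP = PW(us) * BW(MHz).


TBP = 33.9 * 217 = 7356.3

7356.3


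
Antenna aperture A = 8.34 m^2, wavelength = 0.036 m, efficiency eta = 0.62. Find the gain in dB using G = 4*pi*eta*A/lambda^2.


G_linear = 4*pi*0.62*8.34/0.036^2 = 50137.49
G_dB = 10*log10(50137.49) = 47.0 dB

47.0 dB


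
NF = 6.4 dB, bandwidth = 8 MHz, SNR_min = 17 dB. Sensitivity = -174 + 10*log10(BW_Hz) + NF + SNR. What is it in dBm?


10*log10(8000000.0) = 69.03
S = -174 + 69.03 + 6.4 + 17 = -81.6 dBm

-81.6 dBm


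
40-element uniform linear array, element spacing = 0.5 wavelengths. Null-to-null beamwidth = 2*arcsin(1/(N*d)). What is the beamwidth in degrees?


1/(N*d) = 1/(40*0.5) = 0.05
BW = 2*arcsin(0.05) = 5.7 degrees

5.7 degrees


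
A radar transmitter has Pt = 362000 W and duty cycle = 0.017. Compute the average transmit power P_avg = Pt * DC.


P_avg = 362000 * 0.017 = 6154.0 W

6154.0 W


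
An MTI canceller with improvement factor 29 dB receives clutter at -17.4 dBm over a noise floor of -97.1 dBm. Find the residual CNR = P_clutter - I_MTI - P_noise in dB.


CNR = -17.4 - 29 - (-97.1) = 50.7 dB

50.7 dB


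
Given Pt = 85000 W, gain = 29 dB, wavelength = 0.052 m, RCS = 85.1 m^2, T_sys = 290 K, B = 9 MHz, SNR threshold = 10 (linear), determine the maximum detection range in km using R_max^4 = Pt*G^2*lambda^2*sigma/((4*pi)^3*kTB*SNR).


G_lin = 10^(29/10) = 794.328235
R^4 = 85000 * 794.328235^2 * 0.052^2 * 85.1 / ((4*pi)^3 * 1.38e-23 * 290 * 9000000.0 * 10)
R^4 = 1.72666e19 m^4
R_max = (1.72666e19)^(1/4) = 64461.7 m = 64.5 km

64.5 km


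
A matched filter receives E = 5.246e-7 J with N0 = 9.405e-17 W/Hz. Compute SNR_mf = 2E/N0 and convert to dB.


SNR_lin = 2 * 5.246e-7 / 9.405e-17 = 1.116e10
SNR_dB = 10*log10(1.116e10) = 100.5 dB

100.5 dB


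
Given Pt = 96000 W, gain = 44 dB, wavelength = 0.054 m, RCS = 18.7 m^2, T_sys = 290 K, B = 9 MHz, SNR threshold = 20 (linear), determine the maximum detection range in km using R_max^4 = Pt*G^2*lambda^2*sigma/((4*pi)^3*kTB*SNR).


G_lin = 10^(44/10) = 25118.864315
R^4 = 96000 * 25118.864315^2 * 0.054^2 * 18.7 / ((4*pi)^3 * 1.38e-23 * 290 * 9000000.0 * 20)
R^4 = 2.31058e21 m^4
R_max = (2.31058e21)^(1/4) = 219245.3 m = 219.2 km

219.2 km


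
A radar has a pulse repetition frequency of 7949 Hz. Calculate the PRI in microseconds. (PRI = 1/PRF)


PRI = 1/7949 = 0.000125802 s = 125.8 us

125.8 us


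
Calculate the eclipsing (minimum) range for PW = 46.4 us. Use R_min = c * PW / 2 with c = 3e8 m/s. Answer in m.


R_min = 3e8 * 46.4e-6 / 2 = 6960.0 m

6960.0 m


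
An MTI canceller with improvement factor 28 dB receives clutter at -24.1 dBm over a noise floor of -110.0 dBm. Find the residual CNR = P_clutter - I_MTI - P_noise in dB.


CNR = -24.1 - 28 - (-110.0) = 57.9 dB

57.9 dB


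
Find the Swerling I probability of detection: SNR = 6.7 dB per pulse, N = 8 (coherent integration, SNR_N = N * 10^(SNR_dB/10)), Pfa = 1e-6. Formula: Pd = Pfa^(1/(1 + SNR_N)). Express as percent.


SNR_lin = 10^(6.7/10) = 4.67735
SNR_N = 8 * 4.67735 = 37.4188
1/(1 + SNR_N) = 1/38.4188 = 0.0260289
Pd = (1e-6)^0.0260289 = 0.69795
Pd = 69.8%

69.8%


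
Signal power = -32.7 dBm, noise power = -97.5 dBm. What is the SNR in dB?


SNR = -32.7 - (-97.5) = 64.8 dB

64.8 dB


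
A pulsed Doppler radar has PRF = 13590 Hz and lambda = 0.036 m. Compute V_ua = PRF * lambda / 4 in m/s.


V_ua = 13590 * 0.036 / 4 = 122.3 m/s

122.3 m/s


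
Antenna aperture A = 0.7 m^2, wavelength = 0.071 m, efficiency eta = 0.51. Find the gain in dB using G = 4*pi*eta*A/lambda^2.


G_linear = 4*pi*0.51*0.7/0.071^2 = 889.94
G_dB = 10*log10(889.94) = 29.5 dB

29.5 dB


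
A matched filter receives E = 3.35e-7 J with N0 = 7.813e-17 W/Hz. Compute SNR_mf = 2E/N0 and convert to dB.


SNR_lin = 2 * 3.35e-7 / 7.813e-17 = 8.575e9
SNR_dB = 10*log10(8.575e9) = 99.3 dB

99.3 dB


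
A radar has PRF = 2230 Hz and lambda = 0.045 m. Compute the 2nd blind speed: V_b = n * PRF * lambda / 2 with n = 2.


V_blind = 2 * 2230 * 0.045 / 2 = 100.4 m/s

100.4 m/s


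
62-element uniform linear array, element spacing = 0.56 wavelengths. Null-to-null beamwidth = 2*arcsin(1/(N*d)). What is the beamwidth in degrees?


1/(N*d) = 1/(62*0.56) = 0.028802
BW = 2*arcsin(0.028802) = 3.3 degrees

3.3 degrees


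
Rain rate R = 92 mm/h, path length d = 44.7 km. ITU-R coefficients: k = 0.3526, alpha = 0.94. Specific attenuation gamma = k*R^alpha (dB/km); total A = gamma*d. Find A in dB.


gamma = 0.3526 * 92^0.94 = 24.731068 dB/km
A = 24.731068 * 44.7 = 1105.48 dB

1105.48 dB


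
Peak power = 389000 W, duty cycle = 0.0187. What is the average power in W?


P_avg = 389000 * 0.0187 = 7274.3 W

7274.3 W


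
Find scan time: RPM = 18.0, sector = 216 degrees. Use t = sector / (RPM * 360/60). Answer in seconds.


t = 216 / (18.0 * 360) * 60 = 2.0 s

2.0 s


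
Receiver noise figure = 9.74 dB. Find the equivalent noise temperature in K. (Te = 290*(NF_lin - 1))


NF_lin = 10^(9.74/10) = 9.418896
Te = 290 * (9.418896 - 1) = 2441.5 K

2441.5 K


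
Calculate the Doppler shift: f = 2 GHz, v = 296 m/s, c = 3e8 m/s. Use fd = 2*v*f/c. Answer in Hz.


fd = 2 * 296 * 2000000000.0 / 3e8 = 3946.7 Hz

3946.7 Hz


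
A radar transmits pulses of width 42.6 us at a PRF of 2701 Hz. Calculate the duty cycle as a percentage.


DC = 42.6e-6 * 2701 * 100 = 11.51%

11.51%


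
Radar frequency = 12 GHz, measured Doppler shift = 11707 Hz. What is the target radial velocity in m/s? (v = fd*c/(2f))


v = 11707 * 3e8 / (2 * 12000000000.0) = 146.3 m/s

146.3 m/s


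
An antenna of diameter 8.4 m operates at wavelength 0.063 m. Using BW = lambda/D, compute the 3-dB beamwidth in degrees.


BW_rad = 0.063 / 8.4 = 0.0075
BW_deg = 0.43 degrees

0.43 degrees


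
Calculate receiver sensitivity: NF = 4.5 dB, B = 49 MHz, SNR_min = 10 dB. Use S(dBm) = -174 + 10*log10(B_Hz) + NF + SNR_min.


10*log10(49000000.0) = 76.9
S = -174 + 76.9 + 4.5 + 10 = -82.6 dBm

-82.6 dBm


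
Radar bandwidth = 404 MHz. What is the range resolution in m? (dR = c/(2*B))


dR = 3e8 / (2 * 404000000.0) = 0.37 m

0.37 m


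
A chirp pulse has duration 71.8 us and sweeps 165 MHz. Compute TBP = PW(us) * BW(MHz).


TBP = 71.8 * 165 = 11847.0

11847.0


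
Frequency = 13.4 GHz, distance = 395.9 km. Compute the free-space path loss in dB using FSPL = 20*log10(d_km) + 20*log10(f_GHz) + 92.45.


20*log10(395.9) = 51.95
20*log10(13.4) = 22.54
FSPL = 166.9 dB

166.9 dB


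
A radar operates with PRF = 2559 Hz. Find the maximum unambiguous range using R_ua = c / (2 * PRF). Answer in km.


R_ua = 3e8 / (2 * 2559) = 58616.6 m = 58.6 km

58.6 km


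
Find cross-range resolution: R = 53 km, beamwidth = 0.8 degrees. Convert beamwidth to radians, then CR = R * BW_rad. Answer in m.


BW_rad = 0.013962634
CR = 53000 * 0.013962634 = 740.0 m

740.0 m


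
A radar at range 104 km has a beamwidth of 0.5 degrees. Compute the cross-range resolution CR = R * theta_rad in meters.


BW_rad = 0.008726646
CR = 104000 * 0.008726646 = 907.6 m

907.6 m


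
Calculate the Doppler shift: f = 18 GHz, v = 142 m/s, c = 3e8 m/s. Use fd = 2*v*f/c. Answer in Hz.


fd = 2 * 142 * 18000000000.0 / 3e8 = 17040.0 Hz

17040.0 Hz


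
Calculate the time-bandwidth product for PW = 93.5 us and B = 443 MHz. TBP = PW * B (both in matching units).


TBP = 93.5 * 443 = 41420.5

41420.5


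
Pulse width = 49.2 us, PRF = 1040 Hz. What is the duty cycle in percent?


DC = 49.2e-6 * 1040 * 100 = 5.12%

5.12%


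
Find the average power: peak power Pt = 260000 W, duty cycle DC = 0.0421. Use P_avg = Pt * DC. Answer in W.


P_avg = 260000 * 0.0421 = 10946.0 W

10946.0 W


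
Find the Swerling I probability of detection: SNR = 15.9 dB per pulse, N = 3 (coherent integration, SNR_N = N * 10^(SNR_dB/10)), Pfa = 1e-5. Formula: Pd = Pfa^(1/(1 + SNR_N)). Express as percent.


SNR_lin = 10^(15.9/10) = 38.90451
SNR_N = 3 * 38.90451 = 116.71353
1/(1 + SNR_N) = 1/117.71353 = 0.0084952
Pd = (1e-5)^0.0084952 = 0.90683
Pd = 90.7%

90.7%


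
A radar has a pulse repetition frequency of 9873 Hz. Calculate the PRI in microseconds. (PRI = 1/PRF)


PRI = 1/9873 = 0.0001012863 s = 101.3 us

101.3 us


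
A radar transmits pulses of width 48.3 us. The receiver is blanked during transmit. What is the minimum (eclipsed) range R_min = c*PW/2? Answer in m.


R_min = 3e8 * 48.3e-6 / 2 = 7245.0 m

7245.0 m


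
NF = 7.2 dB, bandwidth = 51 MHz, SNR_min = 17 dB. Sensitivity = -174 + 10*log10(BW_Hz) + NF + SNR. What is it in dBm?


10*log10(51000000.0) = 77.08
S = -174 + 77.08 + 7.2 + 17 = -72.7 dBm

-72.7 dBm


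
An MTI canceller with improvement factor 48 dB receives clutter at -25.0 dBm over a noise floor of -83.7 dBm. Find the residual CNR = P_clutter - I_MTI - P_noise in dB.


CNR = -25.0 - 48 - (-83.7) = 10.7 dB

10.7 dB


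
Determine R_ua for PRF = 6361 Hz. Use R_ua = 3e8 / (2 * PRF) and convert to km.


R_ua = 3e8 / (2 * 6361) = 23581.2 m = 23.6 km

23.6 km


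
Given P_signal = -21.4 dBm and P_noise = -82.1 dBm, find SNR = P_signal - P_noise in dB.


SNR = -21.4 - (-82.1) = 60.7 dB

60.7 dB


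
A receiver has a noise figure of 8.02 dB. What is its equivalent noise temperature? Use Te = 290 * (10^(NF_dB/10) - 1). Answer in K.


NF_lin = 10^(8.02/10) = 6.338697
Te = 290 * (6.338697 - 1) = 1548.2 K

1548.2 K


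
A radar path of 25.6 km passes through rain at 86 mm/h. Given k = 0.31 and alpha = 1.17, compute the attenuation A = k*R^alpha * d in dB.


gamma = 0.31 * 86^1.17 = 56.849269 dB/km
A = 56.849269 * 25.6 = 1455.34 dB

1455.34 dB


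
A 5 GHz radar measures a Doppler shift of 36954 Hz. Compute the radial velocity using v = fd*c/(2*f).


v = 36954 * 3e8 / (2 * 5000000000.0) = 1108.6 m/s

1108.6 m/s


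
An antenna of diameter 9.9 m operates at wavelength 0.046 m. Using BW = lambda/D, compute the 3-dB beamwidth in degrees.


BW_rad = 0.046 / 9.9 = 0.004646
BW_deg = 0.27 degrees

0.27 degrees


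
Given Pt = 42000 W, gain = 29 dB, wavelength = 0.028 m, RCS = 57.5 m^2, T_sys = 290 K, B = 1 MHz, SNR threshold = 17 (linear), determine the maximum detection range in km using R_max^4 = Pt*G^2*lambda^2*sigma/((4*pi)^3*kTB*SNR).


G_lin = 10^(29/10) = 794.328235
R^4 = 42000 * 794.328235^2 * 0.028^2 * 57.5 / ((4*pi)^3 * 1.38e-23 * 290 * 1000000.0 * 17)
R^4 = 8.84866e18 m^4
R_max = (8.84866e18)^(1/4) = 54540.5 m = 54.5 km

54.5 km


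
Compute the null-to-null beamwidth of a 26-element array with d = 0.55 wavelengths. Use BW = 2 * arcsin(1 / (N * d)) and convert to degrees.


1/(N*d) = 1/(26*0.55) = 0.06993
BW = 2*arcsin(0.06993) = 8.0 degrees

8.0 degrees


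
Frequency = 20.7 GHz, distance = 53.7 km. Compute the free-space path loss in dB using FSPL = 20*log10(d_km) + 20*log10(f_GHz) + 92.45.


20*log10(53.7) = 34.6
20*log10(20.7) = 26.32
FSPL = 153.4 dB

153.4 dB


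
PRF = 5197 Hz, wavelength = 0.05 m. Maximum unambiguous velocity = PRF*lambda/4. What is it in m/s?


V_ua = 5197 * 0.05 / 4 = 65.0 m/s

65.0 m/s


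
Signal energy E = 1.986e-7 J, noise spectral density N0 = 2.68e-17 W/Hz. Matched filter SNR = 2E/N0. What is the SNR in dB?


SNR_lin = 2 * 1.986e-7 / 2.68e-17 = 1.482e10
SNR_dB = 10*log10(1.482e10) = 101.7 dB

101.7 dB


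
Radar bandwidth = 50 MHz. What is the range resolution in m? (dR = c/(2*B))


dR = 3e8 / (2 * 50000000.0) = 3.0 m

3.0 m


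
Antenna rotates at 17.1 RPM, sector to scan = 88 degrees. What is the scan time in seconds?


t = 88 / (17.1 * 360) * 60 = 0.86 s

0.86 s


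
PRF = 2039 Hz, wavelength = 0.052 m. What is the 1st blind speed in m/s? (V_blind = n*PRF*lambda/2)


V_blind = 1 * 2039 * 0.052 / 2 = 53.0 m/s

53.0 m/s


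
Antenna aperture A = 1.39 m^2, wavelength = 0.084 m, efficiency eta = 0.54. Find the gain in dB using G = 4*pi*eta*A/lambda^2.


G_linear = 4*pi*0.54*1.39/0.084^2 = 1336.78
G_dB = 10*log10(1336.78) = 31.3 dB

31.3 dB


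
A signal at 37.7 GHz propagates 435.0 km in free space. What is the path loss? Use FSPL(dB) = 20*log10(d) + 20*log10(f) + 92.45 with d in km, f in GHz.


20*log10(435.0) = 52.77
20*log10(37.7) = 31.53
FSPL = 176.7 dB

176.7 dB


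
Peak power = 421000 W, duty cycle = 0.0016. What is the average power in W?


P_avg = 421000 * 0.0016 = 673.6 W

673.6 W


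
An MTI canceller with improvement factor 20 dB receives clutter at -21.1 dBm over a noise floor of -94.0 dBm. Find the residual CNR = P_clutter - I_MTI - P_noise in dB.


CNR = -21.1 - 20 - (-94.0) = 52.9 dB

52.9 dB


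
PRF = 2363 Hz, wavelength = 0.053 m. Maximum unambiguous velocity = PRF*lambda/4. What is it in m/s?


V_ua = 2363 * 0.053 / 4 = 31.3 m/s

31.3 m/s


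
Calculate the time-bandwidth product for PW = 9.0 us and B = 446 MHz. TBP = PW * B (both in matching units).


TBP = 9.0 * 446 = 4014.0

4014.0


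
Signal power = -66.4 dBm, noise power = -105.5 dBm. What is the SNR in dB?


SNR = -66.4 - (-105.5) = 39.1 dB

39.1 dB


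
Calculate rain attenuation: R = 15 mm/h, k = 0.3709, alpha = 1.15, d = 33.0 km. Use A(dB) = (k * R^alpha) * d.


gamma = 0.3709 * 15^1.15 = 8.351448 dB/km
A = 8.351448 * 33.0 = 275.6 dB

275.6 dB


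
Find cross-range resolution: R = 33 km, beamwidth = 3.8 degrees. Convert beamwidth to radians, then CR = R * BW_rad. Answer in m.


BW_rad = 0.066322512
CR = 33000 * 0.066322512 = 2188.6 m

2188.6 m


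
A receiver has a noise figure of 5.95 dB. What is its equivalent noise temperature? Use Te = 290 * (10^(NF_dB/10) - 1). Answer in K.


NF_lin = 10^(5.95/10) = 3.935501
Te = 290 * (3.935501 - 1) = 851.3 K

851.3 K


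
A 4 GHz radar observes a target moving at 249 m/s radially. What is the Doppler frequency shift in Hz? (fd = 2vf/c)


fd = 2 * 249 * 4000000000.0 / 3e8 = 6640.0 Hz

6640.0 Hz


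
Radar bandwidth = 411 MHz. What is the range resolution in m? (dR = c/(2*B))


dR = 3e8 / (2 * 411000000.0) = 0.36 m

0.36 m


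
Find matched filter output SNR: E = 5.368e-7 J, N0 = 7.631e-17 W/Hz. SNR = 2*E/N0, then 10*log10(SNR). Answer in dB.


SNR_lin = 2 * 5.368e-7 / 7.631e-17 = 1.407e10
SNR_dB = 10*log10(1.407e10) = 101.5 dB

101.5 dB


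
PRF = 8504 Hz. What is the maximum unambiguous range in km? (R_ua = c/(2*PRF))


R_ua = 3e8 / (2 * 8504) = 17638.8 m = 17.6 km

17.6 km


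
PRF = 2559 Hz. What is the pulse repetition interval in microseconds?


PRI = 1/2559 = 0.0003907776 s = 390.8 us

390.8 us


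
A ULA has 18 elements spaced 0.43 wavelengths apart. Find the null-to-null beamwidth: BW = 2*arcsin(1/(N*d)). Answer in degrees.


1/(N*d) = 1/(18*0.43) = 0.129199
BW = 2*arcsin(0.129199) = 14.8 degrees

14.8 degrees


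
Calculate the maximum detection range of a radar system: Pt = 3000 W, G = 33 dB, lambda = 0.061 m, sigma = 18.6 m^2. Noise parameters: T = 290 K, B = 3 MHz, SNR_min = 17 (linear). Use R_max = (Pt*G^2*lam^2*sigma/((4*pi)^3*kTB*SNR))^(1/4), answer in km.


G_lin = 10^(33/10) = 1995.262315
R^4 = 3000 * 1995.262315^2 * 0.061^2 * 18.6 / ((4*pi)^3 * 1.38e-23 * 290 * 3000000.0 * 17)
R^4 = 2.04088e18 m^4
R_max = (2.04088e18)^(1/4) = 37796.7 m = 37.8 km

37.8 km


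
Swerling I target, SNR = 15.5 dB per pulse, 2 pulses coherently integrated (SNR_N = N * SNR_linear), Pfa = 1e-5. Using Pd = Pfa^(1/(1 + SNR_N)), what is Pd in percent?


SNR_lin = 10^(15.5/10) = 35.48134
SNR_N = 2 * 35.48134 = 70.96268
1/(1 + SNR_N) = 1/71.96268 = 0.0138961
Pd = (1e-5)^0.0138961 = 0.85216
Pd = 85.2%

85.2%


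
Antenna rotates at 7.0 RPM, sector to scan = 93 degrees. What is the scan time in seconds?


t = 93 / (7.0 * 360) * 60 = 2.21 s

2.21 s


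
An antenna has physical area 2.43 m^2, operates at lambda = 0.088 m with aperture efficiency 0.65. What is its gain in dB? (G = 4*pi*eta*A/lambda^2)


G_linear = 4*pi*0.65*2.43/0.088^2 = 2563.09
G_dB = 10*log10(2563.09) = 34.1 dB

34.1 dB


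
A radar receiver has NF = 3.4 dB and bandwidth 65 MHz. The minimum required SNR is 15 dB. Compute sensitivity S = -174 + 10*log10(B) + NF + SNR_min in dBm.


10*log10(65000000.0) = 78.13
S = -174 + 78.13 + 3.4 + 15 = -77.5 dBm

-77.5 dBm


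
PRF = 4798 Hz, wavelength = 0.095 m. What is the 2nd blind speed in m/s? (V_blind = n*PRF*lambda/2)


V_blind = 2 * 4798 * 0.095 / 2 = 455.8 m/s

455.8 m/s


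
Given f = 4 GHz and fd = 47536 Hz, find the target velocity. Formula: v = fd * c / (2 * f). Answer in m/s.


v = 47536 * 3e8 / (2 * 4000000000.0) = 1782.6 m/s

1782.6 m/s


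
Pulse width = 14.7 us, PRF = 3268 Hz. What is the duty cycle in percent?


DC = 14.7e-6 * 3268 * 100 = 4.8%

4.8%


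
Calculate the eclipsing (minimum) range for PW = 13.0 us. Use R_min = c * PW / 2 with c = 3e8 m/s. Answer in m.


R_min = 3e8 * 13.0e-6 / 2 = 1950.0 m

1950.0 m


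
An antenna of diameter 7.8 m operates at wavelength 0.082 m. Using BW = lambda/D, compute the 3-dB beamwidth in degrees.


BW_rad = 0.082 / 7.8 = 0.010513
BW_deg = 0.6 degrees

0.6 degrees


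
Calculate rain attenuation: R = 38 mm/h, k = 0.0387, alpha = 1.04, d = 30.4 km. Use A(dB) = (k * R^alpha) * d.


gamma = 0.0387 * 38^1.04 = 1.700928 dB/km
A = 1.700928 * 30.4 = 51.71 dB

51.71 dB


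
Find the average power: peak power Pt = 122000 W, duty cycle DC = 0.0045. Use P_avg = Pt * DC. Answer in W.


P_avg = 122000 * 0.0045 = 549.0 W

549.0 W


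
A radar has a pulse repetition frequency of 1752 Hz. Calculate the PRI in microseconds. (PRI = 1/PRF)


PRI = 1/1752 = 0.0005707763 s = 570.8 us

570.8 us


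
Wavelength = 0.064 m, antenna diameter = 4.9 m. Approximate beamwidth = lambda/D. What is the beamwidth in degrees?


BW_rad = 0.064 / 4.9 = 0.013061
BW_deg = 0.75 degrees

0.75 degrees


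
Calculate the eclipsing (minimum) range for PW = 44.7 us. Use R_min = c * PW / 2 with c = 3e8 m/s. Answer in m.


R_min = 3e8 * 44.7e-6 / 2 = 6705.0 m

6705.0 m


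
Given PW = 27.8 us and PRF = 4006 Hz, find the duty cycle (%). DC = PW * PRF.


DC = 27.8e-6 * 4006 * 100 = 11.14%

11.14%


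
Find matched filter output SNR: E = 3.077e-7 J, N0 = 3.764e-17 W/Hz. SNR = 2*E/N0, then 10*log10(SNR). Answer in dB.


SNR_lin = 2 * 3.077e-7 / 3.764e-17 = 1.635e10
SNR_dB = 10*log10(1.635e10) = 102.1 dB

102.1 dB


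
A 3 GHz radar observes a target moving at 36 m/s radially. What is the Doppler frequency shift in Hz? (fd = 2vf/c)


fd = 2 * 36 * 3000000000.0 / 3e8 = 720.0 Hz

720.0 Hz


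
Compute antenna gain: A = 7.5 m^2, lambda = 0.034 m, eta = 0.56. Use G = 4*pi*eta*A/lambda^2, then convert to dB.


G_linear = 4*pi*0.56*7.5/0.034^2 = 45656.36
G_dB = 10*log10(45656.36) = 46.6 dB

46.6 dB


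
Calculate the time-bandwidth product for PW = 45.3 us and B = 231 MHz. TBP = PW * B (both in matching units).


TBP = 45.3 * 231 = 10464.3

10464.3


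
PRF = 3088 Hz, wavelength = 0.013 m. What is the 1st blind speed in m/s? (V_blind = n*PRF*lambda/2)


V_blind = 1 * 3088 * 0.013 / 2 = 20.1 m/s

20.1 m/s


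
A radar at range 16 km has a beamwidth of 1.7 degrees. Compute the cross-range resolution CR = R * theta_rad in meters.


BW_rad = 0.029670597
CR = 16000 * 0.029670597 = 474.7 m

474.7 m


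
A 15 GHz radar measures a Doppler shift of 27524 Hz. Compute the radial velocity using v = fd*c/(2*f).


v = 27524 * 3e8 / (2 * 15000000000.0) = 275.2 m/s

275.2 m/s


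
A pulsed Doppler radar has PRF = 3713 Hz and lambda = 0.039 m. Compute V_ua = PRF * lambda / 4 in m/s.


V_ua = 3713 * 0.039 / 4 = 36.2 m/s

36.2 m/s


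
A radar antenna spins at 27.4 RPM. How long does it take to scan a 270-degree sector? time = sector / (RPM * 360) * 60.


t = 270 / (27.4 * 360) * 60 = 1.64 s

1.64 s


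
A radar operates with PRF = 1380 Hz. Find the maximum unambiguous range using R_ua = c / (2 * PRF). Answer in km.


R_ua = 3e8 / (2 * 1380) = 108695.7 m = 108.7 km

108.7 km


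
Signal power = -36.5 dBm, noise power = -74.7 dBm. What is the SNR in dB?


SNR = -36.5 - (-74.7) = 38.2 dB

38.2 dB


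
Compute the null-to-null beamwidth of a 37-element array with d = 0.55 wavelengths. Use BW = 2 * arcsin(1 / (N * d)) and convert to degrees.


1/(N*d) = 1/(37*0.55) = 0.04914
BW = 2*arcsin(0.04914) = 5.6 degrees

5.6 degrees


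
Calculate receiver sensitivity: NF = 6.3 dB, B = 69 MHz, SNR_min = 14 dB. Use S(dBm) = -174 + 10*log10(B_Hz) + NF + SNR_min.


10*log10(69000000.0) = 78.39
S = -174 + 78.39 + 6.3 + 14 = -75.3 dBm

-75.3 dBm


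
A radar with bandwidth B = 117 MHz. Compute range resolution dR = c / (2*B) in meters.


dR = 3e8 / (2 * 117000000.0) = 1.28 m

1.28 m


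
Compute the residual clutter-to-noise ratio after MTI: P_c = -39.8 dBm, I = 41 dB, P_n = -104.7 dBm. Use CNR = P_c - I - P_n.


CNR = -39.8 - 41 - (-104.7) = 23.9 dB

23.9 dB


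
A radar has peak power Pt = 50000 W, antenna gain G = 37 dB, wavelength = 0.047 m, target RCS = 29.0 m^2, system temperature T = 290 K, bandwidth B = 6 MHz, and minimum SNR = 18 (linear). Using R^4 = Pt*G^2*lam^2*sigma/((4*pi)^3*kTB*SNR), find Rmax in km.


G_lin = 10^(37/10) = 5011.872336
R^4 = 50000 * 5011.872336^2 * 0.047^2 * 29.0 / ((4*pi)^3 * 1.38e-23 * 290 * 6000000.0 * 18)
R^4 = 9.38066e19 m^4
R_max = (9.38066e19)^(1/4) = 98414.3 m = 98.4 km

98.4 km


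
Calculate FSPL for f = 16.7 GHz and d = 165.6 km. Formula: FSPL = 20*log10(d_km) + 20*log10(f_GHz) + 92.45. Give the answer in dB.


20*log10(165.6) = 44.38
20*log10(16.7) = 24.45
FSPL = 161.3 dB

161.3 dB


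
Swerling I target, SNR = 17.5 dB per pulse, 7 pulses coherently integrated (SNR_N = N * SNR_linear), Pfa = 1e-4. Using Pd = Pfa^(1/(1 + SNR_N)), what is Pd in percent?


SNR_lin = 10^(17.5/10) = 56.23413
SNR_N = 7 * 56.23413 = 393.63891
1/(1 + SNR_N) = 1/394.63891 = 0.002534
Pd = (1e-4)^0.002534 = 0.97693
Pd = 97.7%

97.7%


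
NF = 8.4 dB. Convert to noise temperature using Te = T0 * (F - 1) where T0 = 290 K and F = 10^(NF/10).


NF_lin = 10^(8.4/10) = 6.91831
Te = 290 * (6.91831 - 1) = 1716.3 K

1716.3 K


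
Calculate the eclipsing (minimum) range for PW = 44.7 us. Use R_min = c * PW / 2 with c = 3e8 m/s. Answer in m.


R_min = 3e8 * 44.7e-6 / 2 = 6705.0 m

6705.0 m


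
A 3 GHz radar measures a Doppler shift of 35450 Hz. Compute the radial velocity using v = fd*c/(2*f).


v = 35450 * 3e8 / (2 * 3000000000.0) = 1772.5 m/s

1772.5 m/s


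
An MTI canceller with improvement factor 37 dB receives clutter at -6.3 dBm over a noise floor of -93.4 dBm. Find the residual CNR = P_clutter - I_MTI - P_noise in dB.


CNR = -6.3 - 37 - (-93.4) = 50.1 dB

50.1 dB


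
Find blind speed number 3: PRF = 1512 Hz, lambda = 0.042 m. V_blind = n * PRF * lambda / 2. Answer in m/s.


V_blind = 3 * 1512 * 0.042 / 2 = 95.3 m/s

95.3 m/s


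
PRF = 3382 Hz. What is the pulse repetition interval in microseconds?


PRI = 1/3382 = 0.000295683 s = 295.7 us

295.7 us


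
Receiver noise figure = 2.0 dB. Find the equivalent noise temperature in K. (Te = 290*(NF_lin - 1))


NF_lin = 10^(2.0/10) = 1.584893
Te = 290 * (1.584893 - 1) = 169.6 K

169.6 K


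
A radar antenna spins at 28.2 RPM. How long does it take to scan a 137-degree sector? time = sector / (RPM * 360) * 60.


t = 137 / (28.2 * 360) * 60 = 0.81 s

0.81 s


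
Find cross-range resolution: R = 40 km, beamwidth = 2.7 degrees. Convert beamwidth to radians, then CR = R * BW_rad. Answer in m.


BW_rad = 0.04712389
CR = 40000 * 0.04712389 = 1885.0 m

1885.0 m


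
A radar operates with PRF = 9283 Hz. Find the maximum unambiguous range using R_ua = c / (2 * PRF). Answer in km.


R_ua = 3e8 / (2 * 9283) = 16158.6 m = 16.2 km

16.2 km


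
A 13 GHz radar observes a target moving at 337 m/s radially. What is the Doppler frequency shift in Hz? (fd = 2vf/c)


fd = 2 * 337 * 13000000000.0 / 3e8 = 29206.7 Hz

29206.7 Hz


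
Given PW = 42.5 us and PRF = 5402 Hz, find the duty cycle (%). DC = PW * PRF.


DC = 42.5e-6 * 5402 * 100 = 22.96%

22.96%


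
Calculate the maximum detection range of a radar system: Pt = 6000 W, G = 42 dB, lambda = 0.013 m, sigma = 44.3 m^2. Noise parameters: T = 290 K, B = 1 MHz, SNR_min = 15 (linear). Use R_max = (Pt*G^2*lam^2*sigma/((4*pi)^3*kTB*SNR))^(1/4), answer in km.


G_lin = 10^(42/10) = 15848.931925
R^4 = 6000 * 15848.931925^2 * 0.013^2 * 44.3 / ((4*pi)^3 * 1.38e-23 * 290 * 1000000.0 * 15)
R^4 = 9.47204e19 m^4
R_max = (9.47204e19)^(1/4) = 98653.1 m = 98.7 km

98.7 km


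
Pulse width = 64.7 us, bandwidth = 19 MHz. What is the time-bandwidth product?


TBP = 64.7 * 19 = 1229.3

1229.3


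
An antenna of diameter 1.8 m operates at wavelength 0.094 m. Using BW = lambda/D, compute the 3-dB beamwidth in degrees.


BW_rad = 0.094 / 1.8 = 0.052222
BW_deg = 2.99 degrees

2.99 degrees


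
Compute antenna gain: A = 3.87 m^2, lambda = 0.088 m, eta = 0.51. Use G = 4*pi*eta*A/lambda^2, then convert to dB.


G_linear = 4*pi*0.51*3.87/0.088^2 = 3202.77
G_dB = 10*log10(3202.77) = 35.1 dB

35.1 dB


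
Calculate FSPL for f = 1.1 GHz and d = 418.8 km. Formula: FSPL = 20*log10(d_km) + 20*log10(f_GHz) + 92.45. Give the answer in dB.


20*log10(418.8) = 52.44
20*log10(1.1) = 0.83
FSPL = 145.7 dB

145.7 dB


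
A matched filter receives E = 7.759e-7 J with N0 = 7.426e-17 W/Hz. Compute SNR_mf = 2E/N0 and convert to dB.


SNR_lin = 2 * 7.759e-7 / 7.426e-17 = 2.09e10
SNR_dB = 10*log10(2.09e10) = 103.2 dB

103.2 dB


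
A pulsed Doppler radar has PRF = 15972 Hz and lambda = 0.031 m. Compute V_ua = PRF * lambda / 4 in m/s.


V_ua = 15972 * 0.031 / 4 = 123.8 m/s

123.8 m/s


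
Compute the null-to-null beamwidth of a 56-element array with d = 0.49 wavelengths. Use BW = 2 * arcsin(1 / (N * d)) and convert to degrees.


1/(N*d) = 1/(56*0.49) = 0.036443
BW = 2*arcsin(0.036443) = 4.2 degrees

4.2 degrees


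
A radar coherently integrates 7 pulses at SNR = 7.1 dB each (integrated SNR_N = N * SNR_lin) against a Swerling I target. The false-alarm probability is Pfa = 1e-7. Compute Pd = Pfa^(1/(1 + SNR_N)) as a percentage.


SNR_lin = 10^(7.1/10) = 5.12861
SNR_N = 7 * 5.12861 = 35.90027
1/(1 + SNR_N) = 1/36.90027 = 0.0271001
Pd = (1e-7)^0.0271001 = 0.6461
Pd = 64.6%

64.6%


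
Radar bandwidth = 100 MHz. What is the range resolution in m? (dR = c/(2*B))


dR = 3e8 / (2 * 100000000.0) = 1.5 m

1.5 m


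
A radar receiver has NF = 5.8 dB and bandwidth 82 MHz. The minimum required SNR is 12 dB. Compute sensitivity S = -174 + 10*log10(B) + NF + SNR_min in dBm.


10*log10(82000000.0) = 79.14
S = -174 + 79.14 + 5.8 + 12 = -77.1 dBm

-77.1 dBm


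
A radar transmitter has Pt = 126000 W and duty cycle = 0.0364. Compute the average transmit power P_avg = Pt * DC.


P_avg = 126000 * 0.0364 = 4586.4 W

4586.4 W


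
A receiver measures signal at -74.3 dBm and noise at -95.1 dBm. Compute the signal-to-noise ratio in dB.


SNR = -74.3 - (-95.1) = 20.8 dB

20.8 dB


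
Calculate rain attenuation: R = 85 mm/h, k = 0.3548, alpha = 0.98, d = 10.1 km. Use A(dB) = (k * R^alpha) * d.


gamma = 0.3548 * 85^0.98 = 27.593968 dB/km
A = 27.593968 * 10.1 = 278.7 dB

278.7 dB


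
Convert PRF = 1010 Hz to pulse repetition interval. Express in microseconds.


PRI = 1/1010 = 0.000990099 s = 990.1 us

990.1 us


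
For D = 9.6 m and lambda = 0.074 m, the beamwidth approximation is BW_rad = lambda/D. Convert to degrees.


BW_rad = 0.074 / 9.6 = 0.007708
BW_deg = 0.44 degrees

0.44 degrees


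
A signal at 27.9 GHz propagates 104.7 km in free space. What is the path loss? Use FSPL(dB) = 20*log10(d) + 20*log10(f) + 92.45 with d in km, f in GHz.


20*log10(104.7) = 40.4
20*log10(27.9) = 28.91
FSPL = 161.8 dB

161.8 dB


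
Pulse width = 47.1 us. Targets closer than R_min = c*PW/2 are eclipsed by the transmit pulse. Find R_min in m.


R_min = 3e8 * 47.1e-6 / 2 = 7065.0 m

7065.0 m


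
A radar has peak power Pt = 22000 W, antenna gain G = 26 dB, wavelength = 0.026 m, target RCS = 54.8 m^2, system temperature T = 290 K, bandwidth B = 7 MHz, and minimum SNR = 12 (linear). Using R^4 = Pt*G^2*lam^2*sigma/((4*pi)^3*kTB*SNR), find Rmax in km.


G_lin = 10^(26/10) = 398.107171
R^4 = 22000 * 398.107171^2 * 0.026^2 * 54.8 / ((4*pi)^3 * 1.38e-23 * 290 * 7000000.0 * 12)
R^4 = 1.93626e17 m^4
R_max = (1.93626e17)^(1/4) = 20976.9 m = 21.0 km

21.0 km


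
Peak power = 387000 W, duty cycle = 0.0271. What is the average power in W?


P_avg = 387000 * 0.0271 = 10487.7 W

10487.7 W


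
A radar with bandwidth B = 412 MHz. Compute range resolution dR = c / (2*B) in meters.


dR = 3e8 / (2 * 412000000.0) = 0.36 m

0.36 m


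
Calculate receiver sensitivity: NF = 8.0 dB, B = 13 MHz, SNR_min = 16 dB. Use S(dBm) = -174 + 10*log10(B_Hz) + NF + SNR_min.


10*log10(13000000.0) = 71.14
S = -174 + 71.14 + 8.0 + 16 = -78.9 dBm

-78.9 dBm


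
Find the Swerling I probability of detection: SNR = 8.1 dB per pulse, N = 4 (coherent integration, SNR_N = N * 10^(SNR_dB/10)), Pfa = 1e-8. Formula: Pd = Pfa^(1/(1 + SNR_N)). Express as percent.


SNR_lin = 10^(8.1/10) = 6.45654
SNR_N = 4 * 6.45654 = 25.82616
1/(1 + SNR_N) = 1/26.82616 = 0.037277
Pd = (1e-8)^0.037277 = 0.50325
Pd = 50.3%

50.3%


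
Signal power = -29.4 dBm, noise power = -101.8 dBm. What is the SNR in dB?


SNR = -29.4 - (-101.8) = 72.4 dB

72.4 dB


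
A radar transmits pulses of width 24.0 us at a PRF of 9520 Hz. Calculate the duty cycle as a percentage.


DC = 24.0e-6 * 9520 * 100 = 22.85%

22.85%


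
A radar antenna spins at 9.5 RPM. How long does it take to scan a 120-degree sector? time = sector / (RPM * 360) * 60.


t = 120 / (9.5 * 360) * 60 = 2.11 s

2.11 s


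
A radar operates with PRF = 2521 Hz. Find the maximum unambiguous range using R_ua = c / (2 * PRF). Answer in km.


R_ua = 3e8 / (2 * 2521) = 59500.2 m = 59.5 km

59.5 km


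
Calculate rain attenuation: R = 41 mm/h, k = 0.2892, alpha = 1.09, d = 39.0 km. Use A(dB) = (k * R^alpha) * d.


gamma = 0.2892 * 41^1.09 = 16.562759 dB/km
A = 16.562759 * 39.0 = 645.95 dB

645.95 dB


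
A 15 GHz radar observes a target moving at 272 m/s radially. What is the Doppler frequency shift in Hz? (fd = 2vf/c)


fd = 2 * 272 * 15000000000.0 / 3e8 = 27200.0 Hz

27200.0 Hz


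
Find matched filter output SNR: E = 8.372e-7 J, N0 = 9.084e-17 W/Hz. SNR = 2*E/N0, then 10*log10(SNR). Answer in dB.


SNR_lin = 2 * 8.372e-7 / 9.084e-17 = 1.843e10
SNR_dB = 10*log10(1.843e10) = 102.7 dB

102.7 dB


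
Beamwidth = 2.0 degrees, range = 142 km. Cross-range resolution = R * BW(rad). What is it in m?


BW_rad = 0.034906585
CR = 142000 * 0.034906585 = 4956.7 m

4956.7 m


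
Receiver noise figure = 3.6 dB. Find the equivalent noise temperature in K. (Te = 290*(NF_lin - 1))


NF_lin = 10^(3.6/10) = 2.290868
Te = 290 * (2.290868 - 1) = 374.4 K

374.4 K
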